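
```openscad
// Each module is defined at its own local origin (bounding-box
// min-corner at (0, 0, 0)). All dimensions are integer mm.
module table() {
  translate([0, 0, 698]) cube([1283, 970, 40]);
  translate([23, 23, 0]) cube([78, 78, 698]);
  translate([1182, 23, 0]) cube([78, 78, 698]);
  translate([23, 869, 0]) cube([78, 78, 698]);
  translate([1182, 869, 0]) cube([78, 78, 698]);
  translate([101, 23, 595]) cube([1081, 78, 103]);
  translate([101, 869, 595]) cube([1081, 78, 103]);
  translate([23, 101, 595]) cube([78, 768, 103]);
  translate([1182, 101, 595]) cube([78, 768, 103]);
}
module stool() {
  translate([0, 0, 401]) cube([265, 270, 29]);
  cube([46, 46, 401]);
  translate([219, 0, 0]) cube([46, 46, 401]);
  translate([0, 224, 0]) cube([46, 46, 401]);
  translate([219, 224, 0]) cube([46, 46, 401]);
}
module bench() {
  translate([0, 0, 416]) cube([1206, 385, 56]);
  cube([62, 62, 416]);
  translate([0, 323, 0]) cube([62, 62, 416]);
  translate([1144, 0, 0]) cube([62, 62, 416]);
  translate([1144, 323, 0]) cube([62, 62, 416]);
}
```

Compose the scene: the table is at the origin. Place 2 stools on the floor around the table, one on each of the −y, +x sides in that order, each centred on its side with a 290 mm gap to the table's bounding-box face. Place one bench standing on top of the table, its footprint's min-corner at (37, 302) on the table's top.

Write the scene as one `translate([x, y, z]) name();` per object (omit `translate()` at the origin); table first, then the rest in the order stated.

table();
translate([509, -560, 0]) stool();
translate([1573, 350, 0]) stool();
translate([37, 302, 738]) bench();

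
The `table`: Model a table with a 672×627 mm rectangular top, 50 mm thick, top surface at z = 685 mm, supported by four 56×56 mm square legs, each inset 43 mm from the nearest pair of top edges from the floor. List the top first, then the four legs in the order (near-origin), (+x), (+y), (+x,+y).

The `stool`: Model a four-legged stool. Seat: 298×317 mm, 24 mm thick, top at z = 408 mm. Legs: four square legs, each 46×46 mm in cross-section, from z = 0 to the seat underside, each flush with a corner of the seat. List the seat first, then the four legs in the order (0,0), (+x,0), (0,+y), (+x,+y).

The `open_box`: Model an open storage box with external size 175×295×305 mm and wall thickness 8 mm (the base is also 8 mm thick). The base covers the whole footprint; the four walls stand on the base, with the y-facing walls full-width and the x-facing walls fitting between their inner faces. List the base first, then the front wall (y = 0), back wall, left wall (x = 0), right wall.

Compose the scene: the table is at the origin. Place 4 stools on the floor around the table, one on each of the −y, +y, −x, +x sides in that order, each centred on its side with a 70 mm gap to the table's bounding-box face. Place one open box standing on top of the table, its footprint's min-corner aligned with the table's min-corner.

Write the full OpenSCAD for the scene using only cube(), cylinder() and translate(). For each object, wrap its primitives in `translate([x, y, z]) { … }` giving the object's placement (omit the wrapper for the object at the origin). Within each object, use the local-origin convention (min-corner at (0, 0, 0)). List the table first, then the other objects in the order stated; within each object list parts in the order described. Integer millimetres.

translate([0, 0, 635]) cube([672, 627, 50]);
translate([43, 43, 0]) cube([56, 56, 635]);
translate([573, 43, 0]) cube([56, 56, 635]);
translate([43, 528, 0]) cube([56, 56, 635]);
translate([573, 528, 0]) cube([56, 56, 635]);
translate([187, -387, 0]) {
  translate([0, 0, 384]) cube([298, 317, 24]);
  cube([46, 46, 384]);
  translate([252, 0, 0]) cube([46, 46, 384]);
  translate([0, 271, 0]) cube([46, 46, 384]);
  translate([252, 271, 0]) cube([46, 46, 384]);
}
translate([187, 697, 0]) {
  translate([0, 0, 384]) cube([298, 317, 24]);
  cube([46, 46, 384]);
  translate([252, 0, 0]) cube([46, 46, 384]);
  translate([0, 271, 0]) cube([46, 46, 384]);
  translate([252, 271, 0]) cube([46, 46, 384]);
}
translate([-368, 155, 0]) {
  translate([0, 0, 384]) cube([298, 317, 24]);
  cube([46, 46, 384]);
  translate([252, 0, 0]) cube([46, 46, 384]);
  translate([0, 271, 0]) cube([46, 46, 384]);
  translate([252, 271, 0]) cube([46, 46, 384]);
}
translate([742, 155, 0]) {
  translate([0, 0, 384]) cube([298, 317, 24]);
  cube([46, 46, 384]);
  translate([252, 0, 0]) cube([46, 46, 384]);
  translate([0, 271, 0]) cube([46, 46, 384]);
  translate([252, 271, 0]) cube([46, 46, 384]);
}
translate([0, 0, 685]) {
  cube([175, 295, 8]);
  translate([0, 0, 8]) cube([175, 8, 297]);
  translate([0, 287, 8]) cube([175, 8, 297]);
  translate([0, 8, 8]) cube([8, 279, 297]);
  translate([167, 8, 8]) cube([8, 279, 297]);
}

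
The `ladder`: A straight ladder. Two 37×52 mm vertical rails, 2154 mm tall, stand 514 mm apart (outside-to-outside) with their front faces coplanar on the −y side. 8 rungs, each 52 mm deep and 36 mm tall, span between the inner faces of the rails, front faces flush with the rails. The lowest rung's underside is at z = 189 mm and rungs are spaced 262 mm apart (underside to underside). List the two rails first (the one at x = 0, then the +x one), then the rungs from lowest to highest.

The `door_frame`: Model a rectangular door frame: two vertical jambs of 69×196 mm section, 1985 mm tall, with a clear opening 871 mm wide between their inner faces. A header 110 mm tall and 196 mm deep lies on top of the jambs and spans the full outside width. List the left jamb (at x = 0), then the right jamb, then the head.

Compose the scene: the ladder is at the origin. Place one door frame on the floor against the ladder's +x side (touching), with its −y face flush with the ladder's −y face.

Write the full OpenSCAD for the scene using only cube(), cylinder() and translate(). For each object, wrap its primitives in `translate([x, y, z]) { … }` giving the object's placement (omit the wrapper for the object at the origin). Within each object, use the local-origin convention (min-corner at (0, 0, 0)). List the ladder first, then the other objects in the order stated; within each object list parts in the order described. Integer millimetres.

cube([37, 52, 2154]);
translate([477, 0, 0]) cube([37, 52, 2154]);
translate([37, 0, 189]) cube([440, 52, 36]);
translate([37, 0, 451]) cube([440, 52, 36]);
translate([37, 0, 713]) cube([440, 52, 36]);
translate([37, 0, 975]) cube([440, 52, 36]);
translate([37, 0, 1237]) cube([440, 52, 36]);
translate([37, 0, 1499]) cube([440, 52, 36]);
translate([37, 0, 1761]) cube([440, 52, 36]);
translate([37, 0, 2023]) cube([440, 52, 36]);
translate([514, 0, 0]) {
  cube([69, 196, 1985]);
  translate([940, 0, 0]) cube([69, 196, 1985]);
  translate([0, 0, 1985]) cube([1009, 196, 110]);
}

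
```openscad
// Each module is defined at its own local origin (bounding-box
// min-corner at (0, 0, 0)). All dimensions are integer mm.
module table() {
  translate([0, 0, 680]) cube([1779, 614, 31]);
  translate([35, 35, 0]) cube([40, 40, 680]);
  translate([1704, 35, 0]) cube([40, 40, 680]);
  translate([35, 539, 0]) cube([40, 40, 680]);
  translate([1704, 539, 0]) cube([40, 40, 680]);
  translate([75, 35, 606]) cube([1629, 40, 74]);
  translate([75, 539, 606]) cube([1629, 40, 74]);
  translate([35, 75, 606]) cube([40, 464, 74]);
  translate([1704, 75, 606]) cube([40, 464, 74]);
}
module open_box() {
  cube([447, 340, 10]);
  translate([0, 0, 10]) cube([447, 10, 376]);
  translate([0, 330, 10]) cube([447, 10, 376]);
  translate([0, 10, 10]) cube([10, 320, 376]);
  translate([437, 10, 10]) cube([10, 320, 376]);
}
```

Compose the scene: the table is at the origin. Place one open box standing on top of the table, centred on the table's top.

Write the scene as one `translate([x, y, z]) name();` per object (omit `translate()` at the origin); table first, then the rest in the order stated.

table();
translate([666, 137, 711]) open_box();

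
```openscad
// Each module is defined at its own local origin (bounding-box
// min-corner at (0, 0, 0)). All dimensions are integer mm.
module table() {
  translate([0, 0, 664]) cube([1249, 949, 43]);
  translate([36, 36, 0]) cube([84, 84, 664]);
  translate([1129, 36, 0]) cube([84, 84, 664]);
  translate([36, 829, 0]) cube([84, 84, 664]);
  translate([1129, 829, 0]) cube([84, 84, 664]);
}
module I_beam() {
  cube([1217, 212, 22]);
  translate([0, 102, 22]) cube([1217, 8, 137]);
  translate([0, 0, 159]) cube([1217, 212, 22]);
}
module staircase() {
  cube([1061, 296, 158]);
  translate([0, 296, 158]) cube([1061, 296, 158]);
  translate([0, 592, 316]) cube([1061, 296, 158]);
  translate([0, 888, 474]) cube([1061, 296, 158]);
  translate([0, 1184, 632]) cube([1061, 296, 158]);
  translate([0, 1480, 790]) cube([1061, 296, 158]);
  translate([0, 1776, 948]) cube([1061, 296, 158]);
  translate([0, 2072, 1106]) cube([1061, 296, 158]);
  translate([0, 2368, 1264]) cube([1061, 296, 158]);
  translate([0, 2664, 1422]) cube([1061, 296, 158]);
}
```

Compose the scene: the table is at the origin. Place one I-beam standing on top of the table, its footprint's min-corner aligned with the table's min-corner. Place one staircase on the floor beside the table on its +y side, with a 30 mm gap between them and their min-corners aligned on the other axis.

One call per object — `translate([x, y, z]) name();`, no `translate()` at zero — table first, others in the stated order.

table();
translate([0, 0, 707]) I_beam();
translate([0, 979, 0]) staircase();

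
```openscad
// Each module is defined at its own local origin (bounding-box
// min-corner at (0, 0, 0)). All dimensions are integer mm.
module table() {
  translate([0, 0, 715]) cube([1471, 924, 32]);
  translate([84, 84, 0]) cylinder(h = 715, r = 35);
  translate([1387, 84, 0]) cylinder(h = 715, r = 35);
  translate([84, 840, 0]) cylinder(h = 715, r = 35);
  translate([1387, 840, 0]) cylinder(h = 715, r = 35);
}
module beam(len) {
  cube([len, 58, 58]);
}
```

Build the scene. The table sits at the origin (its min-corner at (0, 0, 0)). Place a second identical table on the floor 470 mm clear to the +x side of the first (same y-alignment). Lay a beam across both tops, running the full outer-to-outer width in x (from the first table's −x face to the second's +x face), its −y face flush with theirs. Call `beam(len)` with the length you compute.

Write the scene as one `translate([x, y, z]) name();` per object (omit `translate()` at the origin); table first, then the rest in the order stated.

table();
translate([1941, 0, 0]) table();
translate([0, 0, 747]) beam(3412);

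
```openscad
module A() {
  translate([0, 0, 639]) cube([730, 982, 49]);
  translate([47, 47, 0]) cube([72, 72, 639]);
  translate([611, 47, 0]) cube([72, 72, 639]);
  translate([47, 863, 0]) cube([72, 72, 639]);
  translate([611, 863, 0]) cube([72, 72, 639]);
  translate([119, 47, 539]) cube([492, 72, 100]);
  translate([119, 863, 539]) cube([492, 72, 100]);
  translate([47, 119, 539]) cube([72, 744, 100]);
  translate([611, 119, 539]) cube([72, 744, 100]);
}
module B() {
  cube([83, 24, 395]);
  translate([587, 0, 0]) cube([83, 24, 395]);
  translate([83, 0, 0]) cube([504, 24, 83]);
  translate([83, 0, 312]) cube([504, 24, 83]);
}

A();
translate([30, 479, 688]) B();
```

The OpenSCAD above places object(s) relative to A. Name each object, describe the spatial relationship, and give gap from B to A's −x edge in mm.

A is a table. B is a picture frame. The picture frame is on top of the table, centred. The gap from the picture frame to the table's −x edge is 30 mm.

The picture frame's min-x is at 30; the table's min-x is 0; gap = 30 mm.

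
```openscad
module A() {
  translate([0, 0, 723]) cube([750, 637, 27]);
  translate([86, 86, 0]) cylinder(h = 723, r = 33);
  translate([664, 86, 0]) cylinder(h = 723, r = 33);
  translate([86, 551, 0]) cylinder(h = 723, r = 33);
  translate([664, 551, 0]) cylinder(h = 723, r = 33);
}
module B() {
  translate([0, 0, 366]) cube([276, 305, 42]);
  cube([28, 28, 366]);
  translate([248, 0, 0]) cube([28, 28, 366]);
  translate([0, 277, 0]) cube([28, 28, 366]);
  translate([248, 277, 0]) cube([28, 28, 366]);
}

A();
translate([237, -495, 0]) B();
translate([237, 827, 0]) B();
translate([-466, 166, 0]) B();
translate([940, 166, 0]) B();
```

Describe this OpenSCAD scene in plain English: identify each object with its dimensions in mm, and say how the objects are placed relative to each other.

A is a table with a 750×637 mm rectangular top, 27 mm thick, top surface at z = 750 mm, supported by four round legs of 66 mm diameter, each leg's bounding box inset 53 mm from the nearest pair of top edges, running from the floor.

B is a four-legged stool. The seat is 276×305 mm, 42 mm thick, top at z = 408 mm. It stands on four square legs, each 28×28 mm in cross-section, from z = 0 to the seat underside, each flush with a corner of the seat.

Four stools sit around the table at the −y, +y, −x, +x sides.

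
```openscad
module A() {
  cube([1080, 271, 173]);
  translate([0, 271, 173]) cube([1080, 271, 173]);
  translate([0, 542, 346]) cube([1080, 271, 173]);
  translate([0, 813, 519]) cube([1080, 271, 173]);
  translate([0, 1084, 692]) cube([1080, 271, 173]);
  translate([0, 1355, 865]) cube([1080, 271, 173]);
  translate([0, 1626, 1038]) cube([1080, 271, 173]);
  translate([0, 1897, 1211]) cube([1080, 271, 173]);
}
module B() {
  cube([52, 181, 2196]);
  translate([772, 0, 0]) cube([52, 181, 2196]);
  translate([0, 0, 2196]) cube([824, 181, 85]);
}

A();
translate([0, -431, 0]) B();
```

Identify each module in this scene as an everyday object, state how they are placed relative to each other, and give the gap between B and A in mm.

The door frame's nearest face is 250 mm from the staircase's −y face.

A is a staircase. B is a door frame. The door frame is on the floor beside the staircase on its −y side. The gap between the door frame and the staircase is 250 mm.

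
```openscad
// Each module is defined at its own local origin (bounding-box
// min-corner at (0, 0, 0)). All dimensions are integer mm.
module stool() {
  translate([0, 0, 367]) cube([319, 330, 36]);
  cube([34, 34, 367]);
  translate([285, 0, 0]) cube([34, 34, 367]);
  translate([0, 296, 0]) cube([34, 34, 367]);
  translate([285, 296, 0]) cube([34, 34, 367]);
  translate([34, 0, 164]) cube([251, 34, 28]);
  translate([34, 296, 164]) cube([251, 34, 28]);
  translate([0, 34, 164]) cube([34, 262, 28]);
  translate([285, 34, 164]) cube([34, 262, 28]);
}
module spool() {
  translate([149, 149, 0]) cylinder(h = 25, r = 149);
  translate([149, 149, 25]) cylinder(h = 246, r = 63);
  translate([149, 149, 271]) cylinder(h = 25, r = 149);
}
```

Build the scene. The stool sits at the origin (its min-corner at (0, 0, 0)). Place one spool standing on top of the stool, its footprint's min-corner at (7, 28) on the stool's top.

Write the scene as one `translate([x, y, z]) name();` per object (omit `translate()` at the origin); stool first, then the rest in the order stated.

stool();
translate([7, 28, 403]) spool();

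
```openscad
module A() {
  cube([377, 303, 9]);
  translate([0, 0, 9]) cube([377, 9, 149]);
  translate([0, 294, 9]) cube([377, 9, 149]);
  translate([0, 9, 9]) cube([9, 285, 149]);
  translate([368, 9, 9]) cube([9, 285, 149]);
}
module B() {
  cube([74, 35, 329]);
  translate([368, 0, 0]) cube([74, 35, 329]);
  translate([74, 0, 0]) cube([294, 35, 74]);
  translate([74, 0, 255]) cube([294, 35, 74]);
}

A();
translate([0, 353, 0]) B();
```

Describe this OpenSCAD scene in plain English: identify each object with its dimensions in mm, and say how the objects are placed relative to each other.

A is an open storage box with external size 377×303×158 mm and wall thickness 9 mm (the base is also 9 mm thick). The base covers the whole footprint; the four walls stand on the base, with the y-facing walls full-width and the x-facing walls fitting between their inner faces.

B is a picture frame with a 294×181 mm rectangular opening (x by z) and a uniform 74 mm border on every side. Frame depth is 35 mm along y. It is built from two vertical stiles running the full outside height and two horizontal rails spanning the gap between the stiles.

The picture frame is on the floor beside the open box on its +y side.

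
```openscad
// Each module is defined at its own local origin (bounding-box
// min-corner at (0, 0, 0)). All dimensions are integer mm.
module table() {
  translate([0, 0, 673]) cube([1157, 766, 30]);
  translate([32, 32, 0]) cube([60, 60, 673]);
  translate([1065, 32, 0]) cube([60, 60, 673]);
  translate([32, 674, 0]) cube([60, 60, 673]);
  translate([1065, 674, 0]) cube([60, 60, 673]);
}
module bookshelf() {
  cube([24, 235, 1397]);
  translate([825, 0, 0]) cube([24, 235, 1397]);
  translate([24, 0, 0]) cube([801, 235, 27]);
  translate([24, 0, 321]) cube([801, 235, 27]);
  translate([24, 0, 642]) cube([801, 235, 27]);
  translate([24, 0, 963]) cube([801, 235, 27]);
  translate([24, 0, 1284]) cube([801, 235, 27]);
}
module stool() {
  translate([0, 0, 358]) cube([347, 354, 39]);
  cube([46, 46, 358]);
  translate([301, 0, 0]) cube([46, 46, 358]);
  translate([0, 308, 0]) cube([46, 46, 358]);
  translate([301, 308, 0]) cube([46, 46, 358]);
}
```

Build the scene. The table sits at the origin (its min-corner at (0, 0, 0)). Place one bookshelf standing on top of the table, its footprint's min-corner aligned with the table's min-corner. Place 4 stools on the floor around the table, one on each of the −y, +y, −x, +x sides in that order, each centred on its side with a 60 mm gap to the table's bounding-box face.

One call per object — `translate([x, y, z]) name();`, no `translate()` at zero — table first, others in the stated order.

table();
translate([0, 0, 703]) bookshelf();
translate([405, -414, 0]) stool();
translate([405, 826, 0]) stool();
translate([-407, 206, 0]) stool();
translate([1217, 206, 0]) stool();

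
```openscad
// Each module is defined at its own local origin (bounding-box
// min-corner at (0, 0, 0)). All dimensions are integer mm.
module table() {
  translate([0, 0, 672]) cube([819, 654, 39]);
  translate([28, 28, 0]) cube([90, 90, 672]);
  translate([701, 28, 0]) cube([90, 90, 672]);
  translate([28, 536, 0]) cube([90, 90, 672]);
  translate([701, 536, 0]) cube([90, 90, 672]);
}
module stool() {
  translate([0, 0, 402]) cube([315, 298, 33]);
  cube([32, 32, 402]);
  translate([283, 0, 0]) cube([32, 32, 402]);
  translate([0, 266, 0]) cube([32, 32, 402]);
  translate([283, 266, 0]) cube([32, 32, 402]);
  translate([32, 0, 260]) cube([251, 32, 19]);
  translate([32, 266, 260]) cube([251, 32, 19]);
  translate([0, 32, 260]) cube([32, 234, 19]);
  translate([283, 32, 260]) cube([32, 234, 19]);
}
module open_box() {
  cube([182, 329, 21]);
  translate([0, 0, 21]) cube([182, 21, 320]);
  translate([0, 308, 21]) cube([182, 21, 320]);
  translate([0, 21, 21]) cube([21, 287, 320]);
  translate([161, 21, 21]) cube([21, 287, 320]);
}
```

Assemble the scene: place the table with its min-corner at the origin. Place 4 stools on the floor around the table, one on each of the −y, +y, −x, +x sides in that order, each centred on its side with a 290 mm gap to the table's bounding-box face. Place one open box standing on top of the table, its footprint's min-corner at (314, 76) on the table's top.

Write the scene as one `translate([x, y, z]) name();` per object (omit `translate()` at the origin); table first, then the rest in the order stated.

table();
translate([252, -588, 0]) stool();
translate([252, 944, 0]) stool();
translate([-605, 178, 0]) stool();
translate([1109, 178, 0]) stool();
translate([314, 76, 711]) open_box();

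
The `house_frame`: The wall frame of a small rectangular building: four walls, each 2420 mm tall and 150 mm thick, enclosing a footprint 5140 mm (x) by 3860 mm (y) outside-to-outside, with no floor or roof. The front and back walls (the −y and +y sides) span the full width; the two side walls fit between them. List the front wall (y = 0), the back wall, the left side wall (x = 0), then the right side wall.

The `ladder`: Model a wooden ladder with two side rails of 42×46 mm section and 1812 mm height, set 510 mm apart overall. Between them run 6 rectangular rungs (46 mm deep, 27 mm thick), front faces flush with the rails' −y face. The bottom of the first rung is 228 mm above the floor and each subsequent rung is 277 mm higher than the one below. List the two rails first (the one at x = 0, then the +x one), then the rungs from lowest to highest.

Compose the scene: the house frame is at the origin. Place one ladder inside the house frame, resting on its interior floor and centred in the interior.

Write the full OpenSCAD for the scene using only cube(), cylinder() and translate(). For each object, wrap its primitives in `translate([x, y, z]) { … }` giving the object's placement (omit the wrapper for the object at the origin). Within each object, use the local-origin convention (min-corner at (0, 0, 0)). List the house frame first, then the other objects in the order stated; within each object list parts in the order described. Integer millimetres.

cube([5140, 150, 2420]);
translate([0, 3710, 0]) cube([5140, 150, 2420]);
translate([0, 150, 0]) cube([150, 3560, 2420]);
translate([4990, 150, 0]) cube([150, 3560, 2420]);
translate([2315, 1907, 0]) {
  cube([42, 46, 1812]);
  translate([468, 0, 0]) cube([42, 46, 1812]);
  translate([42, 0, 228]) cube([426, 46, 27]);
  translate([42, 0, 505]) cube([426, 46, 27]);
  translate([42, 0, 782]) cube([426, 46, 27]);
  translate([42, 0, 1059]) cube([426, 46, 27]);
  translate([42, 0, 1336]) cube([426, 46, 27]);
  translate([42, 0, 1613]) cube([426, 46, 27]);
}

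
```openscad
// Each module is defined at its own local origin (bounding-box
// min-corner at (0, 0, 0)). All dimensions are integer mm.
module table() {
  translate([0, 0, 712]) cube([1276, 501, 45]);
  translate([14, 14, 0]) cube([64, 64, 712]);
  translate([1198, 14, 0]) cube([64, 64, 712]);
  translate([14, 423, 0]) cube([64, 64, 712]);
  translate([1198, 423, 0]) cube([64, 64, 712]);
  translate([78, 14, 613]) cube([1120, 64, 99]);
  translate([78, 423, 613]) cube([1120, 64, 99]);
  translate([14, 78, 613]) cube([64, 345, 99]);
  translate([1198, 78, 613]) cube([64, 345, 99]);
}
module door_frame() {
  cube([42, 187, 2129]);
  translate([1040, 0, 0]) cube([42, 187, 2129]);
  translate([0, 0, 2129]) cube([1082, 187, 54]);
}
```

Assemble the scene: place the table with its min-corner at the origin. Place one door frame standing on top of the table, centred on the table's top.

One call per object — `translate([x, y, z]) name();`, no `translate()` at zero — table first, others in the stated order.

table();
translate([97, 157, 757]) door_frame();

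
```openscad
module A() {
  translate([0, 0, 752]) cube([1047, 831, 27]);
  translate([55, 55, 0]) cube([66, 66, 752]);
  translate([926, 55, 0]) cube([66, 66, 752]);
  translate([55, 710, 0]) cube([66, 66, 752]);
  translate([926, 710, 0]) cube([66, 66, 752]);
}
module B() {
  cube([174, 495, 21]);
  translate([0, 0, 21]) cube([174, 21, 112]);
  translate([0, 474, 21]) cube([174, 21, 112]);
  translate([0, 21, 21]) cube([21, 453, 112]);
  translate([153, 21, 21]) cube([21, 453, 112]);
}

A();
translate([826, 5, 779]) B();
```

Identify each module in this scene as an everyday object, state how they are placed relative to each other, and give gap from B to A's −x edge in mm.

A is a table. B is an open box. The open box is on top of the table. The gap from the open box to the table's −x edge is 826 mm.

The open box's min-x is at 826; the table's min-x is 0; gap = 826 mm.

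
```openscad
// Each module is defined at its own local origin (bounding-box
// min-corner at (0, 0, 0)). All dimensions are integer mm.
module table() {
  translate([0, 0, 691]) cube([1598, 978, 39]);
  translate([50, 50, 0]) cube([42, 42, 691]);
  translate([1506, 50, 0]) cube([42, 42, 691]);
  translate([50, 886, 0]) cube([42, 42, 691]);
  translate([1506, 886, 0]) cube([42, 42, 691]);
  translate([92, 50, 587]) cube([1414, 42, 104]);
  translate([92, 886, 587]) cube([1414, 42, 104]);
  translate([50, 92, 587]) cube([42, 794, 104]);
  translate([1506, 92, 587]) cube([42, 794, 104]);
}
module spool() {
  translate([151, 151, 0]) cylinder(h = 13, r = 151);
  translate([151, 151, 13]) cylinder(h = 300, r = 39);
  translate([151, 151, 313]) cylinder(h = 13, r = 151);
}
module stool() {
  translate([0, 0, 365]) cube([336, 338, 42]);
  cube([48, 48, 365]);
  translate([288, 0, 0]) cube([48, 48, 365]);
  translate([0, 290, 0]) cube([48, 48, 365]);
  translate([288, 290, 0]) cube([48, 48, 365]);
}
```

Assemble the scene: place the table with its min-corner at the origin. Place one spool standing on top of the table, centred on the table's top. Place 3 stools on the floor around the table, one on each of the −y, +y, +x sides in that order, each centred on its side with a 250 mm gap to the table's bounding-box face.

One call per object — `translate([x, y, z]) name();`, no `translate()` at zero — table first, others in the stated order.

table();
translate([648, 338, 730]) spool();
translate([631, -588, 0]) stool();
translate([631, 1228, 0]) stool();
translate([1848, 320, 0]) stool();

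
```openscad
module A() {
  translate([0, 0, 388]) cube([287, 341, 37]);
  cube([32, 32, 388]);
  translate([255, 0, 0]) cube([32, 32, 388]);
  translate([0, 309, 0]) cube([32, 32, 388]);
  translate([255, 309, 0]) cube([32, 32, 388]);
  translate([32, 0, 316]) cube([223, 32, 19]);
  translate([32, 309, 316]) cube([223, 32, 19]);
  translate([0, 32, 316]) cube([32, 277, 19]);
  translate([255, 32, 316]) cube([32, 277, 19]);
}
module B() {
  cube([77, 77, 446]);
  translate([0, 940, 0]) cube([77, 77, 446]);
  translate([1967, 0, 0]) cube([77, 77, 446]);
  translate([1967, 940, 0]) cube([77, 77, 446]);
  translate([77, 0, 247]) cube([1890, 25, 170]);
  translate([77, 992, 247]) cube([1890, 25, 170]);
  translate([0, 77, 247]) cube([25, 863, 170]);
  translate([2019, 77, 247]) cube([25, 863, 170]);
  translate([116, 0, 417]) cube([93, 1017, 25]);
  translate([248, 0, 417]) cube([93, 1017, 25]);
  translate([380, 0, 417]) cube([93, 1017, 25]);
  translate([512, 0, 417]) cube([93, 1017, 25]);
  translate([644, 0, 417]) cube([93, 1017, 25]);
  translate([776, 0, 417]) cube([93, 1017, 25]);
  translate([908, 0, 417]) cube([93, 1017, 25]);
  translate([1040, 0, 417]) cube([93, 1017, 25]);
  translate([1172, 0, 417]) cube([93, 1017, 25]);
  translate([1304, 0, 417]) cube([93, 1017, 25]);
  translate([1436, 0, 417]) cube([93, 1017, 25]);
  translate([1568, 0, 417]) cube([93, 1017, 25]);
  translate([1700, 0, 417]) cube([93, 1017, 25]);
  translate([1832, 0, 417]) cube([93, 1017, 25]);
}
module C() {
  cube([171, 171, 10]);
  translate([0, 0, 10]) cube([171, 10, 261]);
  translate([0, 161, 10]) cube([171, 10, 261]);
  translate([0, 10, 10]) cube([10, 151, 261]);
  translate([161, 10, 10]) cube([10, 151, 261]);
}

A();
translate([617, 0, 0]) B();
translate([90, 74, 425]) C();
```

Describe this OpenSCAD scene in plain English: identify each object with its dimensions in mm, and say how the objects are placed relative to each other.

A is a four-legged stool. The seat is 287×341 mm, 37 mm thick, top at z = 425 mm. It stands on four square legs, each 32×32 mm in cross-section, from z = 0 to the seat underside, each flush with a corner of the seat. Four stretchers, 32 mm wide and 19 mm tall, connect adjacent legs with their undersides at z = 316 mm, each running between the inner faces of the legs it joins and aligned with the legs' outer faces on the other axis.

B is a bed frame 2044 mm long (x) by 1017 mm wide (y). Four 77×77 mm corner posts, 446 mm tall, at the corners of the footprint. Four rails of 25 mm thickness and 170 mm height run between adjacent posts with their undersides at z = 247 mm, their outer faces flush with the outside of the frame (the two x-running rails run between the posts' inner faces; the two y-running rails run between the posts' inner faces). 14 slats, each 93 mm wide (x) and 25 mm thick, lie across the top of the two x-running rails, running the full 1017 mm width of the frame in y; the slats are evenly spaced along x between the inner faces of the end posts with equal gaps (rounded down to the nearest mm) at the −x end and between each pair — any rounding remainder accumulates at the +x end.

C is an open-topped rectangular box: outside dimensions 171×171×271 mm, with a uniform wall and base thickness of 10 mm. The base is a full 171×171 slab on the floor; four walls sit on top of the base. The front and back walls (the −y and +y sides) span the full width; the two side walls fit between them.

The bed frame is on the floor beside the stool on its +x side. The open box is on top of the stool.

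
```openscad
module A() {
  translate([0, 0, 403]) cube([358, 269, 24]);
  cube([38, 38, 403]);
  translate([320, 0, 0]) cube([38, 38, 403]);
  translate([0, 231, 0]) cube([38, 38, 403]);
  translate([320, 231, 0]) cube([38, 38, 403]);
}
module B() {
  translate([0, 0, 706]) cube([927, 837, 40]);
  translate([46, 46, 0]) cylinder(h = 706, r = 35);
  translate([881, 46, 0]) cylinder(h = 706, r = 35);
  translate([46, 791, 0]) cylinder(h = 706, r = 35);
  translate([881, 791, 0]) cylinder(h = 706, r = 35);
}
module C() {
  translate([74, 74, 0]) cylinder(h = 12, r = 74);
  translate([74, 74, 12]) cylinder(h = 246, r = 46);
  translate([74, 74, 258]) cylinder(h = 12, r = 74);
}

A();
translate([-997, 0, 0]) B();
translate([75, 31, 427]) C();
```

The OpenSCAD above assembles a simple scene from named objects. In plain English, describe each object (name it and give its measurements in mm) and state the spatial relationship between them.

A is a simple wooden stool: a rectangular seat 358 mm (x) by 269 mm (y), 24 mm thick, top face at z = 427 mm, on four square legs, each 38×38 mm in cross-section. The legs rest on z = 0, each flush with a corner of the seat.

B is a table with a 927×837 mm rectangular top, 40 mm thick, top surface at z = 746 mm, supported by four round legs of 70 mm diameter, each leg's bounding box inset 11 mm from the nearest pair of top edges, running from the floor.

C is a spool: two coaxial disc flanges of radius 74 mm and thickness 12 mm, joined by a core cylinder of radius 46 mm and height 246 mm. The lower flange rests on z = 0 and the three cylinders share a vertical axis.

The table is on the floor beside the stool on its −x side. The spool is on top of the stool.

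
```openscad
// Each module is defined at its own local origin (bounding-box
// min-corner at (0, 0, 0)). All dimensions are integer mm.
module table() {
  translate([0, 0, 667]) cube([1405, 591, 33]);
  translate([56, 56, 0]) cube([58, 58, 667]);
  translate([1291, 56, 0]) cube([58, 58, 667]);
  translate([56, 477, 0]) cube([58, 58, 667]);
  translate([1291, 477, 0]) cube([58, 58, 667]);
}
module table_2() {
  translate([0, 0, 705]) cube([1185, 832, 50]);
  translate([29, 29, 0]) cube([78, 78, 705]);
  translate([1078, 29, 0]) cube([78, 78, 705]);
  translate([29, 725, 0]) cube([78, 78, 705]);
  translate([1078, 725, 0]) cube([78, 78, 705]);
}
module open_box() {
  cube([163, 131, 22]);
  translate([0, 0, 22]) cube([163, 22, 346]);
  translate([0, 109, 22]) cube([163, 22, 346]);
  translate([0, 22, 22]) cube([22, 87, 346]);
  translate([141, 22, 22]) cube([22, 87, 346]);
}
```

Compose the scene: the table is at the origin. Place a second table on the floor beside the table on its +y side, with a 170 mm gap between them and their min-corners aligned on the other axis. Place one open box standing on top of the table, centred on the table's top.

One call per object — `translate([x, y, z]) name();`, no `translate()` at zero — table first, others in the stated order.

table();
translate([0, 761, 0]) table_2();
translate([621, 230, 700]) open_box();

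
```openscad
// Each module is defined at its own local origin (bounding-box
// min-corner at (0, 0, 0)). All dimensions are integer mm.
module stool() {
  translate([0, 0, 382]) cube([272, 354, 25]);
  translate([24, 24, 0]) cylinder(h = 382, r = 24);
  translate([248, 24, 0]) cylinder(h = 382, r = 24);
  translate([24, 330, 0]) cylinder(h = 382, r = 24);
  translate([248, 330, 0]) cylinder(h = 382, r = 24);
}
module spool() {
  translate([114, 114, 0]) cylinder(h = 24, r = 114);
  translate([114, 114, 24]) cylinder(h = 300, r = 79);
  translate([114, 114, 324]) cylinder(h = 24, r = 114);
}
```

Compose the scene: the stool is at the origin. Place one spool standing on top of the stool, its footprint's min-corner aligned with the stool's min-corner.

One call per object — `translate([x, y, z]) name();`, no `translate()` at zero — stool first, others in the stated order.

stool();
translate([0, 0, 407]) spool();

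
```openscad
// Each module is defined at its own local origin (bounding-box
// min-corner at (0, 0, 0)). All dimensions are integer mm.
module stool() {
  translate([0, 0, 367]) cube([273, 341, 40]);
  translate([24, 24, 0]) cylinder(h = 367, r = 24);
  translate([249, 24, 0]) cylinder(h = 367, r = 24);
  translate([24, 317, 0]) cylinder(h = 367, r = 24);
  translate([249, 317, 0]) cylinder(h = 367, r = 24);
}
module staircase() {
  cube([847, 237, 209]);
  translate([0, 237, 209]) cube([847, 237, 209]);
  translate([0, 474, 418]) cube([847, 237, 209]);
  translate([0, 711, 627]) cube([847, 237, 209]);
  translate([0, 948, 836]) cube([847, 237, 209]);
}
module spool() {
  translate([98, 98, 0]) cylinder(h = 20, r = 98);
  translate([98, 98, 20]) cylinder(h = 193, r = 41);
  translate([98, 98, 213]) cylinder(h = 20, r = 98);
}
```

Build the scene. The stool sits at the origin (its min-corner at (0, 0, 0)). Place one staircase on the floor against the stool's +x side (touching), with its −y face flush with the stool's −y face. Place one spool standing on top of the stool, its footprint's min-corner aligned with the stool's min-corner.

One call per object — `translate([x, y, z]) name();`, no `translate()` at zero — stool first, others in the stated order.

stool();
translate([273, 0, 0]) staircase();
translate([0, 0, 407]) spool();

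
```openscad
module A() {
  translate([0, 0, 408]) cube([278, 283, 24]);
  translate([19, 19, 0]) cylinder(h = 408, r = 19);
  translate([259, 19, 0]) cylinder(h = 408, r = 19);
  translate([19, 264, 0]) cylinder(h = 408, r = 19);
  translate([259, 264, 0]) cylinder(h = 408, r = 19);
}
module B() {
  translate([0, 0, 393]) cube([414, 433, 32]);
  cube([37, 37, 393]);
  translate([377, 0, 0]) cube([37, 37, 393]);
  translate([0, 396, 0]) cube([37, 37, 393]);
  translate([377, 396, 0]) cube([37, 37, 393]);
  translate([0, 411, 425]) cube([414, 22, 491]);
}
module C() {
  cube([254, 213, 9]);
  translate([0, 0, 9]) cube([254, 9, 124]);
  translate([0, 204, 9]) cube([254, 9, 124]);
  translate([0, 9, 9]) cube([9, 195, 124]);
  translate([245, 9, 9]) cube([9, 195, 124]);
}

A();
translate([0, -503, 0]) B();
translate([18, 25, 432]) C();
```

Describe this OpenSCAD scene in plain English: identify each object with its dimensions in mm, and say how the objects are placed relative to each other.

A is a simple wooden stool: a rectangular seat 278 mm (x) by 283 mm (y), 24 mm thick, top face at z = 432 mm, on four round legs, each 38 mm in diameter. The legs rest on z = 0, each leg's axis is inset half a diameter from the nearest pair of seat edges (so the leg's bounding box is flush with the corner).

B is a chair: 414×433 mm seat, 32 mm thick, top at z = 425 mm, on four 37 mm square corner legs flush with the seat edges. A 22 mm thick backrest slab spans the full seat width, extending 491 mm above the seat top, its back face flush with the seat's +y edge.

C is an open storage box with external size 254×213×133 mm and wall thickness 9 mm (the base is also 9 mm thick). The base covers the whole footprint; the four walls stand on the base, with the y-facing walls full-width and the x-facing walls fitting between their inner faces.

The chair is on the floor beside the stool on its −y side. The open box is on top of the stool.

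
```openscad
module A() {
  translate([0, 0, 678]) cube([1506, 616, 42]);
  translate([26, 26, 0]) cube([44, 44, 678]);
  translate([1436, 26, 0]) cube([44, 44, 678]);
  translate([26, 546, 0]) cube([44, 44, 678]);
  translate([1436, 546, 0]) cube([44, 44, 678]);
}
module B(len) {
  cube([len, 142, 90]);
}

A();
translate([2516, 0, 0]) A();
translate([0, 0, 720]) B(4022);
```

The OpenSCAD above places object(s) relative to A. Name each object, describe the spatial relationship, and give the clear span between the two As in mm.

Second table starts at x = 2516; first ends at x = 1506; clear span = 2516 − 1506 = 1010 mm.

A is a table. B is a beam. A beam spans the tops of two tables. The clear span between the two tables is 1010 mm.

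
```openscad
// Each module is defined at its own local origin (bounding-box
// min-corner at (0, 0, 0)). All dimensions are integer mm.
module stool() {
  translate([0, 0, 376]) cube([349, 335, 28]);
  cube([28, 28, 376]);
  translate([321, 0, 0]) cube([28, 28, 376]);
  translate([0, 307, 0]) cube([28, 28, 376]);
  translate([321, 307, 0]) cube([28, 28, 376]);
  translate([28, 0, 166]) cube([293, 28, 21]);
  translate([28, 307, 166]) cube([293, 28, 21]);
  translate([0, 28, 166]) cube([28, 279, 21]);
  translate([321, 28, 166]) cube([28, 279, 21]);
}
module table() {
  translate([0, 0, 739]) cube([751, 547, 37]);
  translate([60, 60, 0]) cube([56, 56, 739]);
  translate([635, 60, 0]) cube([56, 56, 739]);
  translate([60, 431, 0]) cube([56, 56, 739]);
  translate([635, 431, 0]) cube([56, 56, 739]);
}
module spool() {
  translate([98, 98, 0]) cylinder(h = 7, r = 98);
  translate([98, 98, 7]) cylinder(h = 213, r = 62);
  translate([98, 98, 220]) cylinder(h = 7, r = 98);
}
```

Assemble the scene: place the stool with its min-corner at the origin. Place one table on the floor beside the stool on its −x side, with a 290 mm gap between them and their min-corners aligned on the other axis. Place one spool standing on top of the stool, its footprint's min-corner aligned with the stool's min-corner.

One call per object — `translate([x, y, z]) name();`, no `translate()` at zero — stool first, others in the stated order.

stool();
translate([-1041, 0, 0]) table();
translate([0, 0, 404]) spool();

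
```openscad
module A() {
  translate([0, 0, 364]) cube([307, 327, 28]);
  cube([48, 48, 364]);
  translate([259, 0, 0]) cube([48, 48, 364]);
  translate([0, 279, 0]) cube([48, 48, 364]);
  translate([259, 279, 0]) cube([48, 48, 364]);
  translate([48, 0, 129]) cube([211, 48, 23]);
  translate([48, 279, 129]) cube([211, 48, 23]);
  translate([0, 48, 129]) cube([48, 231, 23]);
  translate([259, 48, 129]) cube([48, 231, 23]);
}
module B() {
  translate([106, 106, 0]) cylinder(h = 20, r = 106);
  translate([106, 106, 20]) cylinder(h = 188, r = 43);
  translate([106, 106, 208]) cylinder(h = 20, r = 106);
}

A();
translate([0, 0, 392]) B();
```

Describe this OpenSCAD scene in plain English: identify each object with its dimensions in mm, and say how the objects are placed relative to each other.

A is a four-legged stool. The seat is a 307×327×28 mm slab whose top surface is at z = 392 mm; four square legs, each 48×48 mm in cross-section, run from the floor (z = 0) to the underside of the seat, each flush with a corner of the seat. Four stretchers, 48 mm wide and 23 mm tall, connect adjacent legs with their undersides at z = 129 mm, each running between the inner faces of the legs it joins and aligned with the legs' outer faces on the other axis.

B is a spool: two coaxial disc flanges of radius 106 mm and thickness 20 mm, joined by a core cylinder of radius 43 mm and height 188 mm. The lower flange rests on z = 0 and the three cylinders share a vertical axis.

The spool is on top of the stool.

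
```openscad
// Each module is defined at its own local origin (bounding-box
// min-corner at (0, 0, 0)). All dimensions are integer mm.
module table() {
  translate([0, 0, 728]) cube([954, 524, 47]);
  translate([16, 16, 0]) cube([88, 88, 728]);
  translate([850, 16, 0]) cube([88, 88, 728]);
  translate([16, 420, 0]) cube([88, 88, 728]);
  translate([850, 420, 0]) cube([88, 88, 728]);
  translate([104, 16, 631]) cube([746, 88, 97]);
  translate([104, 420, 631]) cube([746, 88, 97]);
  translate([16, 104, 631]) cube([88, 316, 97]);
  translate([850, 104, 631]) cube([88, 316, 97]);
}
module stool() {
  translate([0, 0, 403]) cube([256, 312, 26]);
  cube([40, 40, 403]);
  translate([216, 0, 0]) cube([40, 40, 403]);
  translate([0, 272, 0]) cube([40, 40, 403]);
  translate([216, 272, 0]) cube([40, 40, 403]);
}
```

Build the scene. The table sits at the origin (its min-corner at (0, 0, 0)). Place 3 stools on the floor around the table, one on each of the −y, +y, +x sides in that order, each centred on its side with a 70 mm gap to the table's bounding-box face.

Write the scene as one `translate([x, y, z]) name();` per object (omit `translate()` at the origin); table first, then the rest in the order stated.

table();
translate([349, -382, 0]) stool();
translate([349, 594, 0]) stool();
translate([1024, 106, 0]) stool();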